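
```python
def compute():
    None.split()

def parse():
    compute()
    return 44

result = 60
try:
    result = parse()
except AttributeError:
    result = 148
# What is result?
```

Step-by-step execution trace:
1. result starts at 60.
2. try: `parse()` calls `compute()`.
3. `compute()` evaluates `None.split()`, which raises AttributeError; it propagates through parse (uncaught).
4. `return 44` in parse is not reached; the assignment to result does not complete.
5. `except AttributeError` matches → result = 148.
Result: 148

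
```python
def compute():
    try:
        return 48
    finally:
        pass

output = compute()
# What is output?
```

Step-by-step execution trace:
1. `compute()` enters try: `return 48` sets pending return value 48.
2. Before returning, `finally: pass` runs (no effect).
3. compute() returns 48 → output = 48.
Result: 48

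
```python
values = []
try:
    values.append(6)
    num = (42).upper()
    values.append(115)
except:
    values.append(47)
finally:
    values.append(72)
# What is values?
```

Step-by-step execution trace:
1. try: `values.append(6)` → values = [6].
2. `num = (42).upper()` raises AttributeError; `values.append(115)` is not reached.
3. bare `except` matches → `values.append(47)` → values = [6, 47].
4. finally always runs: `values.append(72)` → values = [6, 47, 72].
Result: [6, 47, 72]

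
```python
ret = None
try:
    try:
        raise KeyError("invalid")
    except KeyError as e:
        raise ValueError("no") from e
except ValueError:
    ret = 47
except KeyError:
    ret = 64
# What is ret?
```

Step-by-step execution trace:
1. Inner try raises KeyError; inner `except KeyError as e` catches it.
2. `raise ValueError(...) from e` raises ValueError (KeyError is attached as __cause__, but only ValueError is active).
3. Outer `except ValueError` matches → ret = 47.
4. `except KeyError` is not reached.
Result: 47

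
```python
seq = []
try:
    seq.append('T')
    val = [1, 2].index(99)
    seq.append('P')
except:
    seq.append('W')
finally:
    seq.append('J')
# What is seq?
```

Step-by-step execution trace:
1. try: `seq.append('T')` → seq = ['T'].
2. `val = [1, 2].index(99)` raises ValueError; `seq.append('P')` is not reached.
3. bare `except` matches → `seq.append('W')` → seq = ['T', 'W'].
4. finally always runs: `seq.append('J')` → seq = ['T', 'W', 'J'].
Result: ['T', 'W', 'J']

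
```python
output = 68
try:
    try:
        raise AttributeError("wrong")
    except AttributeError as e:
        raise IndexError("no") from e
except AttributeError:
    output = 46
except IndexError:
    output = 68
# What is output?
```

Step-by-step execution trace:
1. Inner try raises AttributeError; inner `except AttributeError as e` catches it.
2. `raise IndexError(...) from e` raises IndexError (AttributeError is attached as __cause__, but only IndexError is active).
3. Outer `except AttributeError` does not match IndexError; skipped.
4. Outer `except IndexError` matches → output = 68.
Result: 68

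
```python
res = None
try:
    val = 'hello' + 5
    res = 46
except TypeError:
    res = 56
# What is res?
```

Step-by-step execution trace:
1. `val = 'hello' + 5` raises TypeError.
2. `res = 46` is not reached.
3. `except TypeError` matches → res = 56.
Result: 56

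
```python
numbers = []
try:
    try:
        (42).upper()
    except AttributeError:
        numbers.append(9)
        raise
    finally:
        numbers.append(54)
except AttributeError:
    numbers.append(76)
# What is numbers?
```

Step-by-step execution trace:
1. Inner try: `(42).upper()` raises AttributeError.
2. Inner `except AttributeError` matches → `numbers.append(9)` → numbers = [9].
3. bare `raise` re-raises AttributeError.
4. Inner `finally` runs during unwinding: `numbers.append(54)` → numbers = [9, 54].
5. Outer `except AttributeError` matches → `numbers.append(76)` → numbers = [9, 54, 76].
Result: [9, 54, 76]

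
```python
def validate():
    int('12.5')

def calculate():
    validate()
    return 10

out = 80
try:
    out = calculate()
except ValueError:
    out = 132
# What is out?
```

Step-by-step execution trace:
1. out starts at 80.
2. try: `calculate()` calls `validate()`.
3. `validate()` evaluates `int('12.5')`, which raises ValueError; it propagates through calculate (uncaught).
4. `return 10` in calculate is not reached; the assignment to out does not complete.
5. `except ValueError` matches → out = 132.
Result: 132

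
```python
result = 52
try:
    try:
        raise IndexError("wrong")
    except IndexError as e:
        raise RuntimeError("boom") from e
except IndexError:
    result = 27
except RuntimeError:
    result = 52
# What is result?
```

Step-by-step execution trace:
1. Inner try raises IndexError; inner `except IndexError as e` catches it.
2. `raise RuntimeError(...) from e` raises RuntimeError (IndexError is attached as __cause__, but only RuntimeError is active).
3. Outer `except IndexError` does not match RuntimeError; skipped.
4. Outer `except RuntimeError` matches → result = 52.
Result: 52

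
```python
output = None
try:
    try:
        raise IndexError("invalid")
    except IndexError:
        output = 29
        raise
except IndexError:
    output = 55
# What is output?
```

Step-by-step execution trace:
1. Inner try: `raise IndexError("invalid")` raises IndexError.
2. Inner `except IndexError` matches → output = 29.
3. bare `raise` re-raises the same IndexError.
4. Outer `except IndexError` matches → output = 55.
Result: 55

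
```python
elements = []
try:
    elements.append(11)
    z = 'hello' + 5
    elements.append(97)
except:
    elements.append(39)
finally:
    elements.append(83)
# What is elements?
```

Step-by-step execution trace:
1. try: `elements.append(11)` → elements = [11].
2. `z = 'hello' + 5` raises TypeError; `elements.append(97)` is not reached.
3. bare `except` matches → `elements.append(39)` → elements = [11, 39].
4. finally always runs: `elements.append(83)` → elements = [11, 39, 83].
Result: [11, 39, 83]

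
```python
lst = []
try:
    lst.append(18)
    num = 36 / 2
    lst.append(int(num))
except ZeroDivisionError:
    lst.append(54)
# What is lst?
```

Step-by-step execution trace:
1. try: `lst.append(18)` → lst = [18].
2. `num = 36 / 2` → num = 18.0. No exception raised.
3. `lst.append(int(num))` → lst = [18, 18].
4. `except ZeroDivisionError` is skipped (no exception was raised).
Result: [18, 18]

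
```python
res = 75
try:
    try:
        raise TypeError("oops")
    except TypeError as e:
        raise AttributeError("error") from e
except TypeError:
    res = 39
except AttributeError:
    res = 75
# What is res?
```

Step-by-step execution trace:
1. Inner try raises TypeError; inner `except TypeError as e` catches it.
2. `raise AttributeError(...) from e` raises AttributeError (TypeError is attached as __cause__, but only AttributeError is active).
3. Outer `except TypeError` does not match AttributeError; skipped.
4. Outer `except AttributeError` matches → res = 75.
Result: 75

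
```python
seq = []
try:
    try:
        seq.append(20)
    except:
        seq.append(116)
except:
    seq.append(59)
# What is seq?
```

Step-by-step execution trace:
1. Inner try: `seq.append(20)` → seq = [20]. No exception raised.
2. Inner `except` is skipped.
3. Inner try completes normally; outer `except` is skipped.
Result: [20]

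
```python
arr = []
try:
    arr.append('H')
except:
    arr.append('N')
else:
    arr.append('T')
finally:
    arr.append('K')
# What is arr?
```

Step-by-step execution trace:
1. try: `arr.append('H')` → arr = ['H']. No exception raised.
2. `except` is skipped.
3. `else` runs: `arr.append('T')` → arr = ['H', 'T'].
4. `finally` always runs: `arr.append('K')` → arr = ['H', 'T', 'K'].
Result: ['H', 'T', 'K']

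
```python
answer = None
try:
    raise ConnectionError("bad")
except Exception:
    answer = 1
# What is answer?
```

Step-by-step execution trace:
1. `raise ConnectionError(...)` raises ConnectionError.
2. `except Exception` matches (ConnectionError is a subclass of Exception) → answer = 1.
Result: 1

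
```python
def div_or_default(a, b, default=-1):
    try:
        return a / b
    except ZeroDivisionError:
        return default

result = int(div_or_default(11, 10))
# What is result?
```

Step-by-step execution trace:
1. `div_or_default(11, 10)` enters try: `return 11 / 10` → returns 1.1. No exception raised.
2. `except ZeroDivisionError` is skipped.
3. `int(1.1)` → 1 → result = 1.
Result: 1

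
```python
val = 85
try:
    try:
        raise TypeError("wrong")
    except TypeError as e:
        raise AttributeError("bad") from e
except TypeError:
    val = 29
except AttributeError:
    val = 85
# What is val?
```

Step-by-step execution trace:
1. Inner try raises TypeError; inner `except TypeError as e` catches it.
2. `raise AttributeError(...) from e` raises AttributeError (TypeError is attached as __cause__, but only AttributeError is active).
3. Outer `except TypeError` does not match AttributeError; skipped.
4. Outer `except AttributeError` matches → val = 85.
Result: 85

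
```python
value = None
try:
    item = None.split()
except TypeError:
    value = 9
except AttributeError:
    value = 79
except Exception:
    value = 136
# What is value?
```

Step-by-step execution trace:
1. `item = None.split()` raises AttributeError.
2. `except TypeError` does not match AttributeError; skipped.
3. `except AttributeError` matches → value = 79.
4. Remaining except clauses are skipped.
Result: 79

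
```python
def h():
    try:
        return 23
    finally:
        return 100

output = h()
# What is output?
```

Step-by-step execution trace:
1. `h()` enters try: `return 23` sets pending return value 23.
2. Before returning, `finally: return 100` runs and overrides the pending return.
3. h() returns 100 → output = 100.
Result: 100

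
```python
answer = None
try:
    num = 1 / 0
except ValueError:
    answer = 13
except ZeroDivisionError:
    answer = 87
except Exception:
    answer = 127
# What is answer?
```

Step-by-step execution trace:
1. `num = 1 / 0` raises ZeroDivisionError.
2. `except ValueError` does not match ZeroDivisionError; skipped.
3. `except ZeroDivisionError` matches → answer = 87.
4. Remaining except clauses are skipped.
Result: 87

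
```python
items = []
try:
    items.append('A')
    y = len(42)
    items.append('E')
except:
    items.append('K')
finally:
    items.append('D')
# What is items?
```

Step-by-step execution trace:
1. try: `items.append('A')` → items = ['A'].
2. `y = len(42)` raises TypeError; `items.append('E')` is not reached.
3. bare `except` matches → `items.append('K')` → items = ['A', 'K'].
4. finally always runs: `items.append('D')` → items = ['A', 'K', 'D'].
Result: ['A', 'K', 'D']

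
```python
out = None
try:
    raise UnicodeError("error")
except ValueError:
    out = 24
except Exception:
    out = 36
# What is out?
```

Step-by-step execution trace:
1. `raise UnicodeError(...)` raises UnicodeError.
2. `except ValueError` matches (UnicodeError is a subclass of ValueError) → out = 24.
3. `except Exception` is not reached.
Result: 24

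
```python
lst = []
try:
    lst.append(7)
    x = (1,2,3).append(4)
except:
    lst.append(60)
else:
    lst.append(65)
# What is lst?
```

Step-by-step execution trace:
1. try: `lst.append(7)` → lst = [7].
2. `x = (1,2,3).append(4)` raises AttributeError.
3. bare `except` matches → `lst.append(60)` → lst = [7, 60].
4. `else` is skipped (an exception was raised).
Result: [7, 60]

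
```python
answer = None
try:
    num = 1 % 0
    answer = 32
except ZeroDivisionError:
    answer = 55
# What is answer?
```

Step-by-step execution trace:
1. `num = 1 % 0` raises ZeroDivisionError.
2. `answer = 32` is not reached.
3. `except ZeroDivisionError` matches → answer = 55.
Result: 55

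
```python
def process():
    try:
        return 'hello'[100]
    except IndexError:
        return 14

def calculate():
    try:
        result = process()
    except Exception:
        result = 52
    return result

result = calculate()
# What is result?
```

Step-by-step execution trace:
1. `calculate()` calls `process()`.
2. In process: `'hello'[100]` raises IndexError; `except IndexError` catches it → returns 14.
3. In calculate: `result = process()` → result = 14. No exception reaches calculate.
4. `except Exception` is skipped; calculate returns 14.
5. result = 14.
Result: 14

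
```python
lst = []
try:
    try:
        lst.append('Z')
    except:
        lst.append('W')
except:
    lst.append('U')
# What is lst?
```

Step-by-step execution trace:
1. Inner try: `lst.append('Z')` → lst = ['Z']. No exception raised.
2. Inner `except` is skipped.
3. Inner try completes normally; outer `except` is skipped.
Result: ['Z']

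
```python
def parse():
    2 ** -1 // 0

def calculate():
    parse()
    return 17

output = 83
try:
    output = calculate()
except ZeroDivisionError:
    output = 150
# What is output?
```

Step-by-step execution trace:
1. output starts at 83.
2. try: `calculate()` calls `parse()`.
3. `parse()` evaluates `2 ** -1 // 0`, which raises ZeroDivisionError; it propagates through calculate (uncaught).
4. `return 17` in calculate is not reached; the assignment to output does not complete.
5. `except ZeroDivisionError` matches → output = 150.
Result: 150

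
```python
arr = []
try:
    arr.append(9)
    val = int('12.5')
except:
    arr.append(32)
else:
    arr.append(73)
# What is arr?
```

Step-by-step execution trace:
1. try: `arr.append(9)` → arr = [9].
2. `val = int('12.5')` raises ValueError.
3. bare `except` matches → `arr.append(32)` → arr = [9, 32].
4. `else` is skipped (an exception was raised).
Result: [9, 32]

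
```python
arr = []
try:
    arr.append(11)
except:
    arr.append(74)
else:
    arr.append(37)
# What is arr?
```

Step-by-step execution trace:
1. try: `arr.append(11)` → arr = [11]. No exception raised.
2. `except` is skipped.
3. `else` runs (try completed without exception): `arr.append(37)` → arr = [11, 37].
Result: [11, 37]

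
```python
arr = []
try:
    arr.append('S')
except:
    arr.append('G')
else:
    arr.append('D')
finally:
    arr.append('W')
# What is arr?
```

Step-by-step execution trace:
1. try: `arr.append('S')` → arr = ['S']. No exception raised.
2. `except` is skipped.
3. `else` runs: `arr.append('D')` → arr = ['S', 'D'].
4. `finally` always runs: `arr.append('W')` → arr = ['S', 'D', 'W'].
Result: ['S', 'D', 'W']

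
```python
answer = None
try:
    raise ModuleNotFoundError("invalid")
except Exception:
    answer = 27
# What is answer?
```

Step-by-step execution trace:
1. `raise ModuleNotFoundError(...)` raises ModuleNotFoundError.
2. `except Exception` matches (ModuleNotFoundError is a subclass of Exception) → answer = 27.
Result: 27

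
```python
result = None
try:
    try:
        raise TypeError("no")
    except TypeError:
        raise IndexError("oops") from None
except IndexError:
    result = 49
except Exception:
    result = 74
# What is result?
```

Step-by-step execution trace:
1. Inner try raises TypeError; inner `except TypeError` catches it.
2. `raise IndexError(...) from None` raises IndexError (from None suppresses __context__, but the active exception is still IndexError).
3. Outer `except IndexError` matches → result = 49.
4. `except Exception` is not reached.
Result: 49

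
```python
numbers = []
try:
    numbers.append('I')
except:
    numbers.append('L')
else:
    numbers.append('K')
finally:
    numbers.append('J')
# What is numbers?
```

Step-by-step execution trace:
1. try: `numbers.append('I')` → numbers = ['I']. No exception raised.
2. `except` is skipped.
3. `else` runs: `numbers.append('K')` → numbers = ['I', 'K'].
4. `finally` always runs: `numbers.append('J')` → numbers = ['I', 'K', 'J'].
Result: ['I', 'K', 'J']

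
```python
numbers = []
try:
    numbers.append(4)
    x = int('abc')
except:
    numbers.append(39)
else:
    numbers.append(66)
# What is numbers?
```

Step-by-step execution trace:
1. try: `numbers.append(4)` → numbers = [4].
2. `x = int('abc')` raises ValueError.
3. bare `except` matches → `numbers.append(39)` → numbers = [4, 39].
4. `else` is skipped (an exception was raised).
Result: [4, 39]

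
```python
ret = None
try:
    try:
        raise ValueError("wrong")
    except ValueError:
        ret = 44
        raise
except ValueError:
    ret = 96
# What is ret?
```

Step-by-step execution trace:
1. Inner try: `raise ValueError("wrong")` raises ValueError.
2. Inner `except ValueError` matches → ret = 44.
3. bare `raise` re-raises the same ValueError.
4. Outer `except ValueError` matches → ret = 96.
Result: 96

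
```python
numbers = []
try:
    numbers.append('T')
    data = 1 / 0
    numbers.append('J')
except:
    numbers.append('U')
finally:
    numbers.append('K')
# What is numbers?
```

Step-by-step execution trace:
1. try: `numbers.append('T')` → numbers = ['T'].
2. `data = 1 / 0` raises ZeroDivisionError; `numbers.append('J')` is not reached.
3. bare `except` matches → `numbers.append('U')` → numbers = ['T', 'U'].
4. finally always runs: `numbers.append('K')` → numbers = ['T', 'U', 'K'].
Result: ['T', 'U', 'K']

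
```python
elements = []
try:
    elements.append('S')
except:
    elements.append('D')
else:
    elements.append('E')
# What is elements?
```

Step-by-step execution trace:
1. try: `elements.append('S')` → elements = ['S']. No exception raised.
2. `except` is skipped.
3. `else` runs (try completed without exception): `elements.append('E')` → elements = ['S', 'E'].
Result: ['S', 'E']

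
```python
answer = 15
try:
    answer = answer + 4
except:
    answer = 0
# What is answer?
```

Step-by-step execution trace:
1. answer starts at 15.
2. try: `answer = answer + 4` → answer = 19. No exception raised.
3. `except` is skipped.
Result: 19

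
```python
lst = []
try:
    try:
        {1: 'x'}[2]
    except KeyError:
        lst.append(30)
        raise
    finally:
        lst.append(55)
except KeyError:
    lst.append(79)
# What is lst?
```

Step-by-step execution trace:
1. Inner try: `{1: 'x'}[2]` raises KeyError.
2. Inner `except KeyError` matches → `lst.append(30)` → lst = [30].
3. bare `raise` re-raises KeyError.
4. Inner `finally` runs during unwinding: `lst.append(55)` → lst = [30, 55].
5. Outer `except KeyError` matches → `lst.append(79)` → lst = [30, 55, 79].
Result: [30, 55, 79]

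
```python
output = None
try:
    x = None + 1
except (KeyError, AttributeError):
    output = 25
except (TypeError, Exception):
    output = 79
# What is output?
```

Step-by-step execution trace:
1. `x = None + 1` raises TypeError.
2. `except (KeyError, AttributeError)` does not match TypeError; skipped.
3. `except (TypeError, Exception)` matches (TypeError is in the tuple) → output = 79.
Result: 79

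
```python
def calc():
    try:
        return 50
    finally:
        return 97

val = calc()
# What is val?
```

Step-by-step execution trace:
1. `calc()` enters try: `return 50` sets pending return value 50.
2. Before returning, `finally: return 97` runs and overrides the pending return.
3. calc() returns 97 → val = 97.
Result: 97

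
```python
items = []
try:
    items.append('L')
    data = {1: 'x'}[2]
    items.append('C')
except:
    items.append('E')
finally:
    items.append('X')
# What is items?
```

Step-by-step execution trace:
1. try: `items.append('L')` → items = ['L'].
2. `data = {1: 'x'}[2]` raises KeyError; `items.append('C')` is not reached.
3. bare `except` matches → `items.append('E')` → items = ['L', 'E'].
4. finally always runs: `items.append('X')` → items = ['L', 'E', 'X'].
Result: ['L', 'E', 'X']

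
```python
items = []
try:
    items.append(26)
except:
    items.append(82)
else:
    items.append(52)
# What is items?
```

Step-by-step execution trace:
1. try: `items.append(26)` → items = [26]. No exception raised.
2. `except` is skipped.
3. `else` runs (try completed without exception): `items.append(52)` → items = [26, 52].
Result: [26, 52]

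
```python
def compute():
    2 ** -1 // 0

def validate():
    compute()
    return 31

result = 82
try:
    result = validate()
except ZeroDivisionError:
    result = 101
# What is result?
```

Step-by-step execution trace:
1. result starts at 82.
2. try: `validate()` calls `compute()`.
3. `compute()` evaluates `2 ** -1 // 0`, which raises ZeroDivisionError; it propagates through validate (uncaught).
4. `return 31` in validate is not reached; the assignment to result does not complete.
5. `except ZeroDivisionError` matches → result = 101.
Result: 101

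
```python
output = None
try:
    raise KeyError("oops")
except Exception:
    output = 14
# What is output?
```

Step-by-step execution trace:
1. `raise KeyError(...)` raises KeyError.
2. `except Exception` matches (KeyError is a subclass of Exception) → output = 14.
Result: 14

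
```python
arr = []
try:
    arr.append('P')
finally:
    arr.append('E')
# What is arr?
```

Step-by-step execution trace:
1. try: `arr.append('P')` → arr = ['P'].
2. The try body completes without raising.
3. finally always runs: `arr.append('E')` → arr = ['P', 'E'].
Result: ['P', 'E']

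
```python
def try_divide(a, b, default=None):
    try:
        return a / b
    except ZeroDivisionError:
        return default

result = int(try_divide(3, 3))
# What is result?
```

Step-by-step execution trace:
1. `try_divide(3, 3)` enters try: `return 3 / 3` → returns 1.0. No exception raised.
2. `except ZeroDivisionError` is skipped.
3. `int(1.0)` → 1 → result = 1.
Result: 1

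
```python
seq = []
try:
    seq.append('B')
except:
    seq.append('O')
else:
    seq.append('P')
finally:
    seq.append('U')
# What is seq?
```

Step-by-step execution trace:
1. try: `seq.append('B')` → seq = ['B']. No exception raised.
2. `except` is skipped.
3. `else` runs: `seq.append('P')` → seq = ['B', 'P'].
4. `finally` always runs: `seq.append('U')` → seq = ['B', 'P', 'U'].
Result: ['B', 'P', 'U']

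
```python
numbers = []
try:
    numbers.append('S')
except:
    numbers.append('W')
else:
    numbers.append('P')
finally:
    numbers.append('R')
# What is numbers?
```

Step-by-step execution trace:
1. try: `numbers.append('S')` → numbers = ['S']. No exception raised.
2. `except` is skipped.
3. `else` runs: `numbers.append('P')` → numbers = ['S', 'P'].
4. `finally` always runs: `numbers.append('R')` → numbers = ['S', 'P', 'R'].
Result: ['S', 'P', 'R']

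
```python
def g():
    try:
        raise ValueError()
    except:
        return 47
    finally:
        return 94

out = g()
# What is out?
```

Step-by-step execution trace:
1. `g()` enters try: `raise ValueError()` raises ValueError.
2. bare `except` matches → `return 47` sets pending return value 47.
3. Before returning, `finally: return 94` runs and overrides the pending return.
4. g() returns 94 → out = 94.
Result: 94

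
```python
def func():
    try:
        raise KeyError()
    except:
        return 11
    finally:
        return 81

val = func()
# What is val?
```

Step-by-step execution trace:
1. `func()` enters try: `raise KeyError()` raises KeyError.
2. bare `except` matches → `return 11` sets pending return value 11.
3. Before returning, `finally: return 81` runs and overrides the pending return.
4. func() returns 81 → val = 81.
Result: 81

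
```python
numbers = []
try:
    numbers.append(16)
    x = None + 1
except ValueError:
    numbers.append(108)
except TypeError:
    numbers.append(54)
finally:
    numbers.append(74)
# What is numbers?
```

Step-by-step execution trace:
1. try: `numbers.append(16)` → numbers = [16].
2. `x = None + 1` raises TypeError.
3. `except ValueError` does not match TypeError; skipped.
4. `except TypeError` matches → `numbers.append(54)` → numbers = [16, 54].
5. finally always runs: `numbers.append(74)` → numbers = [16, 54, 74].
Result: [16, 54, 74]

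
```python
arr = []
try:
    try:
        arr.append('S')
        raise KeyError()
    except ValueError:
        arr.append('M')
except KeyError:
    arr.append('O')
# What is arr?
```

Step-by-step execution trace:
1. Inner try: `arr.append('S')` → arr = ['S'].
2. `raise KeyError()` raises KeyError.
3. Inner `except ValueError` does not match KeyError; exception propagates to outer try.
4. Outer `except KeyError` matches → `arr.append('O')` → arr = ['S', 'O'].
Result: ['S', 'O']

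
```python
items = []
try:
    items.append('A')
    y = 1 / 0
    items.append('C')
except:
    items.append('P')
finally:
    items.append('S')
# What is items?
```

Step-by-step execution trace:
1. try: `items.append('A')` → items = ['A'].
2. `y = 1 / 0` raises ZeroDivisionError; `items.append('C')` is not reached.
3. bare `except` matches → `items.append('P')` → items = ['A', 'P'].
4. finally always runs: `items.append('S')` → items = ['A', 'P', 'S'].
Result: ['A', 'P', 'S']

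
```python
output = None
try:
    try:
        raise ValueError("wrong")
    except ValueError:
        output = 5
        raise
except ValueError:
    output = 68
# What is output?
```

Step-by-step execution trace:
1. Inner try: `raise ValueError("wrong")` raises ValueError.
2. Inner `except ValueError` matches → output = 5.
3. bare `raise` re-raises the same ValueError.
4. Outer `except ValueError` matches → output = 68.
Result: 68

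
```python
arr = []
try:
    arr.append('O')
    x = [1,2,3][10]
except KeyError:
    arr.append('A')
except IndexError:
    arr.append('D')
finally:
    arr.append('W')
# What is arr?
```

Step-by-step execution trace:
1. try: `arr.append('O')` → arr = ['O'].
2. `x = [1,2,3][10]` raises IndexError.
3. `except KeyError` does not match IndexError; skipped.
4. `except IndexError` matches → `arr.append('D')` → arr = ['O', 'D'].
5. finally always runs: `arr.append('W')` → arr = ['O', 'D', 'W'].
Result: ['O', 'D', 'W']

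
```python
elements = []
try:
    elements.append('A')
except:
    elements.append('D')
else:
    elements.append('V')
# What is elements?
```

Step-by-step execution trace:
1. try: `elements.append('A')` → elements = ['A']. No exception raised.
2. `except` is skipped.
3. `else` runs (try completed without exception): `elements.append('V')` → elements = ['A', 'V'].
Result: ['A', 'V']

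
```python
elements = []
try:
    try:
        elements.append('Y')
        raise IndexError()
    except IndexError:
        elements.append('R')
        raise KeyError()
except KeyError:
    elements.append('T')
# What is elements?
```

Step-by-step execution trace:
1. Inner try: `elements.append('Y')` → elements = ['Y'].
2. `raise IndexError()` raises IndexError.
3. Inner `except IndexError` matches → `elements.append('R')` → elements = ['Y', 'R'].
4. `raise KeyError()` raises KeyError; propagates to outer try.
5. Outer `except KeyError` matches → `elements.append('T')` → elements = ['Y', 'R', 'T'].
Result: ['Y', 'R', 'T']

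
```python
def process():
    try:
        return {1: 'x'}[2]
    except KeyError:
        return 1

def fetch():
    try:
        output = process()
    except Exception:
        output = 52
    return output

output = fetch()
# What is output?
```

Step-by-step execution trace:
1. `fetch()` calls `process()`.
2. In process: `{1: 'x'}[2]` raises KeyError; `except KeyError` catches it → returns 1.
3. In fetch: `output = process()` → output = 1. No exception reaches fetch.
4. `except Exception` is skipped; fetch returns 1.
5. output = 1.
Result: 1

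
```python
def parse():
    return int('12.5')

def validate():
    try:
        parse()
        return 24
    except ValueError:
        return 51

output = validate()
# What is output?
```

Step-by-step execution trace:
1. `validate()` calls `parse()`.
2. `parse()` evaluates `int('12.5')`, which raises ValueError; it propagates to the caller.
3. `return 24` is not reached.
4. `except ValueError` in validate matches → returns 51.
5. output = 51.
Result: 51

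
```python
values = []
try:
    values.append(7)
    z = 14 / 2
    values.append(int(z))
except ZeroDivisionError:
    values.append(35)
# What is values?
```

Step-by-step execution trace:
1. try: `values.append(7)` → values = [7].
2. `z = 14 / 2` → z = 7.0. No exception raised.
3. `values.append(int(z))` → values = [7, 7].
4. `except ZeroDivisionError` is skipped (no exception was raised).
Result: [7, 7]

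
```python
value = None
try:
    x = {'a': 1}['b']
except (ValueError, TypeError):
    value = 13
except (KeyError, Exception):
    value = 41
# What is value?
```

Step-by-step execution trace:
1. `x = {'a': 1}['b']` raises KeyError.
2. `except (ValueError, TypeError)` does not match KeyError; skipped.
3. `except (KeyError, Exception)` matches (KeyError is in the tuple) → value = 41.
Result: 41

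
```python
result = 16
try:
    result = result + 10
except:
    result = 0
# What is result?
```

Step-by-step execution trace:
1. result starts at 16.
2. try: `result = result + 10` → result = 26. No exception raised.
3. `except` is skipped.
Result: 26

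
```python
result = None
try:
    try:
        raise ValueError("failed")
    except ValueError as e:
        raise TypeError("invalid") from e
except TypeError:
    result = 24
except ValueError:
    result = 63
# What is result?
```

Step-by-step execution trace:
1. Inner try raises ValueError; inner `except ValueError as e` catches it.
2. `raise TypeError(...) from e` raises TypeError (ValueError is attached as __cause__, but only TypeError is active).
3. Outer `except TypeError` matches → result = 24.
4. `except ValueError` is not reached.
Result: 24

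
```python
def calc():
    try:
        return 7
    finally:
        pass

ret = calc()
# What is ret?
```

Step-by-step execution trace:
1. `calc()` enters try: `return 7` sets pending return value 7.
2. Before returning, `finally: pass` runs (no effect).
3. calc() returns 7 → ret = 7.
Result: 7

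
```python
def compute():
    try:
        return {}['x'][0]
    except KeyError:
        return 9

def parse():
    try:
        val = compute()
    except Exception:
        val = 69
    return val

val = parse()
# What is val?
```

Step-by-step execution trace:
1. `parse()` calls `compute()`.
2. In compute: `{}['x'][0]` raises KeyError; `except KeyError` catches it → returns 9.
3. In parse: `val = compute()` → val = 9. No exception reaches parse.
4. `except Exception` is skipped; parse returns 9.
5. val = 9.
Result: 9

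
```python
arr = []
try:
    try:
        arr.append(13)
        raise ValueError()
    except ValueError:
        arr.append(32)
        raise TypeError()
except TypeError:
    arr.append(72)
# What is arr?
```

Step-by-step execution trace:
1. Inner try: `arr.append(13)` → arr = [13].
2. `raise ValueError()` raises ValueError.
3. Inner `except ValueError` matches → `arr.append(32)` → arr = [13, 32].
4. `raise TypeError()` raises TypeError; propagates to outer try.
5. Outer `except TypeError` matches → `arr.append(72)` → arr = [13, 32, 72].
Result: [13, 32, 72]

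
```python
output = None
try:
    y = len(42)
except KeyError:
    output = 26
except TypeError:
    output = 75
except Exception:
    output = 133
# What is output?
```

Step-by-step execution trace:
1. `y = len(42)` raises TypeError.
2. `except KeyError` does not match TypeError; skipped.
3. `except TypeError` matches → output = 75.
4. Remaining except clauses are skipped.
Result: 75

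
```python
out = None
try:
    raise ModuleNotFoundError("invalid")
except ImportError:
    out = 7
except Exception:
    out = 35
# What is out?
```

Step-by-step execution trace:
1. `raise ModuleNotFoundError(...)` raises ModuleNotFoundError.
2. `except ImportError` matches (ModuleNotFoundError is a subclass of ImportError) → out = 7.
3. `except Exception` is not reached.
Result: 7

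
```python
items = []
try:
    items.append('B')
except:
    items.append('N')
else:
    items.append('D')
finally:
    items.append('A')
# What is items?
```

Step-by-step execution trace:
1. try: `items.append('B')` → items = ['B']. No exception raised.
2. `except` is skipped.
3. `else` runs: `items.append('D')` → items = ['B', 'D'].
4. `finally` always runs: `items.append('A')` → items = ['B', 'D', 'A'].
Result: ['B', 'D', 'A']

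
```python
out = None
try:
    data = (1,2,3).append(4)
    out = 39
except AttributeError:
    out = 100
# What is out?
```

Step-by-step execution trace:
1. `data = (1,2,3).append(4)` raises AttributeError.
2. `out = 39` is not reached.
3. `except AttributeError` matches → out = 100.
Result: 100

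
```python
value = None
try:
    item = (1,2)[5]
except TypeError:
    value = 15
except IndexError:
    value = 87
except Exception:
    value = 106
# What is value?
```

Step-by-step execution trace:
1. `item = (1,2)[5]` raises IndexError.
2. `except TypeError` does not match IndexError; skipped.
3. `except IndexError` matches → value = 87.
4. Remaining except clauses are skipped.
Result: 87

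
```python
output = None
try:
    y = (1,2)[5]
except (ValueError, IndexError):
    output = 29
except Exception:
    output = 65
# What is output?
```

Step-by-step execution trace:
1. `y = (1,2)[5]` raises IndexError.
2. `except (ValueError, IndexError)` matches (IndexError is in the tuple) → output = 29.
3. `except Exception` is not reached.
Result: 29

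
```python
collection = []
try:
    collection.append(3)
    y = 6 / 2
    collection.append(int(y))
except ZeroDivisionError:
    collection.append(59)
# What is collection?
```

Step-by-step execution trace:
1. try: `collection.append(3)` → collection = [3].
2. `y = 6 / 2` → y = 3.0. No exception raised.
3. `collection.append(int(y))` → collection = [3, 3].
4. `except ZeroDivisionError` is skipped (no exception was raised).
Result: [3, 3]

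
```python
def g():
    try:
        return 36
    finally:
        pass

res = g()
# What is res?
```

Step-by-step execution trace:
1. `g()` enters try: `return 36` sets pending return value 36.
2. Before returning, `finally: pass` runs (no effect).
3. g() returns 36 → res = 36.
Result: 36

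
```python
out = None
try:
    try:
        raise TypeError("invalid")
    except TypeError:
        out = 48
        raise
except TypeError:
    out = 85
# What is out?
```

Step-by-step execution trace:
1. Inner try: `raise TypeError("invalid")` raises TypeError.
2. Inner `except TypeError` matches → out = 48.
3. bare `raise` re-raises the same TypeError.
4. Outer `except TypeError` matches → out = 85.
Result: 85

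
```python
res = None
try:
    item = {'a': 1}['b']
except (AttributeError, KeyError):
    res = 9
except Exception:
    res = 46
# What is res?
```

Step-by-step execution trace:
1. `item = {'a': 1}['b']` raises KeyError.
2. `except (AttributeError, KeyError)` matches (KeyError is in the tuple) → res = 9.
3. `except Exception` is not reached.
Result: 9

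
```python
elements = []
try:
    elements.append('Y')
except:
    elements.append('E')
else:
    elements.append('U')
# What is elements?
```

Step-by-step execution trace:
1. try: `elements.append('Y')` → elements = ['Y']. No exception raised.
2. `except` is skipped.
3. `else` runs (try completed without exception): `elements.append('U')` → elements = ['Y', 'U'].
Result: ['Y', 'U']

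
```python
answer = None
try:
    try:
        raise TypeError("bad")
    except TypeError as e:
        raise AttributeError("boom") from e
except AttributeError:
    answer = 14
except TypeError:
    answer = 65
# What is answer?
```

Step-by-step execution trace:
1. Inner try raises TypeError; inner `except TypeError as e` catches it.
2. `raise AttributeError(...) from e` raises AttributeError (TypeError is attached as __cause__, but only AttributeError is active).
3. Outer `except AttributeError` matches → answer = 14.
4. `except TypeError` is not reached.
Result: 14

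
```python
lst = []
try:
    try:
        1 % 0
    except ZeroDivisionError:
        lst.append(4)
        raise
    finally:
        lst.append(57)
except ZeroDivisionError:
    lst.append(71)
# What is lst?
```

Step-by-step execution trace:
1. Inner try: `1 % 0` raises ZeroDivisionError.
2. Inner `except ZeroDivisionError` matches → `lst.append(4)` → lst = [4].
3. bare `raise` re-raises ZeroDivisionError.
4. Inner `finally` runs during unwinding: `lst.append(57)` → lst = [4, 57].
5. Outer `except ZeroDivisionError` matches → `lst.append(71)` → lst = [4, 57, 71].
Result: [4, 57, 71]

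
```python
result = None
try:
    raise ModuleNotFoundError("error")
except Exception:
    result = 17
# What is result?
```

Step-by-step execution trace:
1. `raise ModuleNotFoundError(...)` raises ModuleNotFoundError.
2. `except Exception` matches (ModuleNotFoundError is a subclass of Exception) → result = 17.
Result: 17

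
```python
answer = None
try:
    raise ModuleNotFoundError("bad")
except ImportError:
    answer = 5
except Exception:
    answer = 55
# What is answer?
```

Step-by-step execution trace:
1. `raise ModuleNotFoundError(...)` raises ModuleNotFoundError.
2. `except ImportError` matches (ModuleNotFoundError is a subclass of ImportError) → answer = 5.
3. `except Exception` is not reached.
Result: 5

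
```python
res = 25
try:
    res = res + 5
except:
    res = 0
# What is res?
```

Step-by-step execution trace:
1. res starts at 25.
2. try: `res = res + 5` → res = 30. No exception raised.
3. `except` is skipped.
Result: 30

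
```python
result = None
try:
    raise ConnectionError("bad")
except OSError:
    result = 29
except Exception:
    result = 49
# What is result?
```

Step-by-step execution trace:
1. `raise ConnectionError(...)` raises ConnectionError.
2. `except OSError` matches (ConnectionError is a subclass of OSError) → result = 29.
3. `except Exception` is not reached.
Result: 29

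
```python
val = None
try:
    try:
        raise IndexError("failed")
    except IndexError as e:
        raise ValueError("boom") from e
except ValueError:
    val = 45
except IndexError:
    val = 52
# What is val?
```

Step-by-step execution trace:
1. Inner try raises IndexError; inner `except IndexError as e` catches it.
2. `raise ValueError(...) from e` raises ValueError (IndexError is attached as __cause__, but only ValueError is active).
3. Outer `except ValueError` matches → val = 45.
4. `except IndexError` is not reached.
Result: 45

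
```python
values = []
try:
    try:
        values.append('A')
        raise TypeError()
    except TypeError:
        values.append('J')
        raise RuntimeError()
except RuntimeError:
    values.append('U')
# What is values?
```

Step-by-step execution trace:
1. Inner try: `values.append('A')` → values = ['A'].
2. `raise TypeError()` raises TypeError.
3. Inner `except TypeError` matches → `values.append('J')` → values = ['A', 'J'].
4. `raise RuntimeError()` raises RuntimeError; propagates to outer try.
5. Outer `except RuntimeError` matches → `values.append('U')` → values = ['A', 'J', 'U'].
Result: ['A', 'J', 'U']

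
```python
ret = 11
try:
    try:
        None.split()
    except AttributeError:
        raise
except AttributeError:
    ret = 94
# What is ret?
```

Step-by-step execution trace:
1. Inner try: `None.split()` raises AttributeError.
2. Inner `except AttributeError` matches; bare `raise` re-raises the same AttributeError.
3. Outer `except AttributeError` matches → ret = 94.
Result: 94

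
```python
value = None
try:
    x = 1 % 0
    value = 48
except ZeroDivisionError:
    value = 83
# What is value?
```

Step-by-step execution trace:
1. `x = 1 % 0` raises ZeroDivisionError.
2. `value = 48` is not reached.
3. `except ZeroDivisionError` matches → value = 83.
Result: 83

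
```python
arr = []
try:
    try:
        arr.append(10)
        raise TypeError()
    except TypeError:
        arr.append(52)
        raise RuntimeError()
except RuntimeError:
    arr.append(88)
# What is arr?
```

Step-by-step execution trace:
1. Inner try: `arr.append(10)` → arr = [10].
2. `raise TypeError()` raises TypeError.
3. Inner `except TypeError` matches → `arr.append(52)` → arr = [10, 52].
4. `raise RuntimeError()` raises RuntimeError; propagates to outer try.
5. Outer `except RuntimeError` matches → `arr.append(88)` → arr = [10, 52, 88].
Result: [10, 52, 88]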